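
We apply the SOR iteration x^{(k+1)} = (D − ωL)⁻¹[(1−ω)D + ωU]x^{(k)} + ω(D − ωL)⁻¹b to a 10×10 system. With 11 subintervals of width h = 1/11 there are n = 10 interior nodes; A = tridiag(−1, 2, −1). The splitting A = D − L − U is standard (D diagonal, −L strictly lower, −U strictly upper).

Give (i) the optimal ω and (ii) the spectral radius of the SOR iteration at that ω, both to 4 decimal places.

ω* = 1.5604, ρ_SOR = 0.5604

½·tridiag(1,0,1) at n=10: λ_k = cos(kπ/11); max |λ| at k=1 ⇒ ρ_J = cos(π/11) ≈ 0.9595.
√(1−ρ_J²) = |sin(π/11)| = 0.28173
ω* = 2/(1 + 0.28173) = 2/1.28173 = 1.5604.
and ρ(B_{ω*}) = 1.5604 − 1 = 0.5604.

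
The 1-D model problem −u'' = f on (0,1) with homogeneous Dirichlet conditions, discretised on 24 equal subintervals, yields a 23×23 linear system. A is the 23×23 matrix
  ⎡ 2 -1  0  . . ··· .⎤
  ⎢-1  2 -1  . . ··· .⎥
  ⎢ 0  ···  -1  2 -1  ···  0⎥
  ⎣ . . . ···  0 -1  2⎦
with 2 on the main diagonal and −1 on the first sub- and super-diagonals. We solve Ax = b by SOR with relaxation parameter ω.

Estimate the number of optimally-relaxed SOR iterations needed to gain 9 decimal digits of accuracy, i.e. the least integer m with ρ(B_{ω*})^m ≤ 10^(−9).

n=23: λ(B_J) = 1 − λ(A)/2 = cos(kπ/24); k=1 gives ρ_J = 0.9914449.
√(1−ρ_J²) simplifies to sin(π/24) = 0.1305262.
ω* = 2/(1 + 0.1305262) = 2/1.1305262 = 1.7690877.
and ρ(B_{ω*}) = 1.7690877 − 1 = 0.7690877.
Need (0.7690877)^m ≤ 10^(−9): m ≥ 9·ln10/|ln 0.7690877| = 20.7233/0.26255 = 78.931 ⇒ m = 79.

m = 79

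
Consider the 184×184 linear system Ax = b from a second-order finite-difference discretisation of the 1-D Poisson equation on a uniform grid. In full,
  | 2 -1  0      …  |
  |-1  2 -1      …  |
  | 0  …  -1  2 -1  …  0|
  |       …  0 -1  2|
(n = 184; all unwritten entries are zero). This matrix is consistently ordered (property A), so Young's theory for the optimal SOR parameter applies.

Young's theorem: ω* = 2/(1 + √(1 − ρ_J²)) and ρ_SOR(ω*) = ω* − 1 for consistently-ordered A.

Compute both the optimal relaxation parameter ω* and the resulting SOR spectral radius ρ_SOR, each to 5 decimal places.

ω* = 1.96661, ρ_SOR = 0.96661

With n=184, ρ(Jacobi) = cos(π/185) = 0.99986.
√(1−ρ_J²) = |sin(π/185)| = 0.016981
ω* = 2/(1+0.016981) = 1.96661
At ω = 1.96661 every |λ(B_ω)| = ω−1, so ρ_SOR = 0.96661.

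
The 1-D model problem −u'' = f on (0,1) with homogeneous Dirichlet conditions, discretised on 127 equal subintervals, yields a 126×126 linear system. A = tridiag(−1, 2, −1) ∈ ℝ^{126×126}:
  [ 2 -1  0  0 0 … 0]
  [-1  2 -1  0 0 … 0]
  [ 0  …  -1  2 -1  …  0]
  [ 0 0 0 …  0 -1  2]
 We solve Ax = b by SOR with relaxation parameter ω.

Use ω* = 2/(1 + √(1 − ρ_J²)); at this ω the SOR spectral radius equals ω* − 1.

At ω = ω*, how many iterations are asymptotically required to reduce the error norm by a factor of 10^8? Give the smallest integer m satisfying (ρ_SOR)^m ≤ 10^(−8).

m = 373

ρ_J = max_k |cos(kπ/127)| = cos(π/127) = 0.9996941
√(1−ρ_J²) simplifies to sin(π/127) = 0.0247344.
Then 2/(1+√(1−ρ_J²)) = 2/(1+0.0247344); ω* = 2/1.0247344 = 1.9517252.
ρ_SOR = ω* − 1 ≈ 0.9517252.
8·ln10 = 18.4207; −ln(0.9517252) = 0.0494789; m = ⌈18.4207/0.0494789⌉ = ⌈372.294⌉ = 373.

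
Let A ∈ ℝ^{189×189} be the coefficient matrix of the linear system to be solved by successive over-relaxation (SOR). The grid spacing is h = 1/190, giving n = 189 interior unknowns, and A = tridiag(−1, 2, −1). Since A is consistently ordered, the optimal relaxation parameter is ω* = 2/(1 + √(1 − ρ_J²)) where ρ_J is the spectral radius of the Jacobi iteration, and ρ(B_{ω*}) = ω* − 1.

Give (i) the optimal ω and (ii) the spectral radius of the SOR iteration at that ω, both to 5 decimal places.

n=189: λ(B_J) = 1 − λ(A)/2 = cos(kπ/190); k=1 gives ρ_J = 0.99986.
√(1−ρ_J²) simplifies to sin(π/190) = 0.016534.
ω* = 2/(1 + 0.016534) = 2/1.016534 = 1.96747.
ρ(B_{ω*}) = ω*−1 = 0.96747

ω* = 1.96747, ρ_SOR = 0.96747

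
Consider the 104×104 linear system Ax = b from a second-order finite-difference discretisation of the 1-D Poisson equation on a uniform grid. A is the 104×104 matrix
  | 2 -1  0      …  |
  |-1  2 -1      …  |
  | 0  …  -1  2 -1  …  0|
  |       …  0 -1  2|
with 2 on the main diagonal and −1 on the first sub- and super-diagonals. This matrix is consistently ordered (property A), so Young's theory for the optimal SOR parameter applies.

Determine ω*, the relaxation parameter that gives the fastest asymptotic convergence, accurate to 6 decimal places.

With n=104, ρ(Jacobi) = cos(π/105) = 0.999552.
√(1−ρ_J²) = |sin(π/105)| = 0.0299155
ω* = 2/(1+0.0299155) = 1.941907
ρ(B_{ω*}) = ω*−1 = 0.941907

ω* = 1.941907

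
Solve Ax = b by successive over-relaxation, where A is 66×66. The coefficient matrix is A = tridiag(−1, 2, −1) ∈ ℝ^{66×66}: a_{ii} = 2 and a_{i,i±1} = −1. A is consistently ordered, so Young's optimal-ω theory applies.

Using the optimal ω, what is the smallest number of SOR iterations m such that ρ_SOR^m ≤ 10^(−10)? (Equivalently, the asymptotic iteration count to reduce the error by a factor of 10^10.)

m = 246

n=66: λ(B_J) = 1 − λ(A)/2 = cos(kπ/67); k=1 gives ρ_J = 0.9989009.
root = sin(π/67) = 0.0468723  (since 1−cos² = sin²).
So ω* = 2/1.0468723 = 1.9104527 (Young).
ρ(B_{ω*}) = ω*−1 = 0.9104527
(0.9104527)^m ≤ 10^{−10}  ⇒  m·ln(0.9104527) ≤ −10·ln10  ⇒  m ≥ 245.444  ⇒  m = 246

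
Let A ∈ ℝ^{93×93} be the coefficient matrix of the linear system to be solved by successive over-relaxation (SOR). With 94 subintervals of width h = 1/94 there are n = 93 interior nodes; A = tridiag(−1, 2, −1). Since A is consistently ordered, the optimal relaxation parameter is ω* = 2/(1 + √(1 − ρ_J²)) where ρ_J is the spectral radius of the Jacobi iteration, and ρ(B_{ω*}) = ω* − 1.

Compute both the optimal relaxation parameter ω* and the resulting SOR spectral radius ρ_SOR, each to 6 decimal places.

ω* = 1.935331, ρ_SOR = 0.935331

ρ_J = max_k |cos(kπ/94)| = cos(π/94) = 0.999442
root = sin(π/94) = 0.0334150  (since 1−cos² = sin²).
[ω*] 2 ÷ (1 + 0.0334150) = 2 ÷ 1.0334150 = 1.935331.
and ρ(B_{ω*}) = 1.935331 − 1 = 0.935331.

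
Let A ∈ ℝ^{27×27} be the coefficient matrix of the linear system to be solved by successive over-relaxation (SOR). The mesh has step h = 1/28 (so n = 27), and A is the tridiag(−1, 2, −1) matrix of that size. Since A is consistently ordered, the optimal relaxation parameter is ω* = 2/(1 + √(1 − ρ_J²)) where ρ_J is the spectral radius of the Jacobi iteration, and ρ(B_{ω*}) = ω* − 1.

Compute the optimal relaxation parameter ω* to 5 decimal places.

B_J for the 27×27 system has eigenvalues cos(kπ/28); ρ_J = cos(π/28) = 0.99371.
1 − cos²(π/28) = sin²(π/28) ⇒ √(1−ρ_J²) = sin(π/28) = 0.111964.
So ω* = 2/1.111964 = 1.79862 (Young).
[ρ_SOR] ω* − 1 = 0.79862.

ω* = 1.79862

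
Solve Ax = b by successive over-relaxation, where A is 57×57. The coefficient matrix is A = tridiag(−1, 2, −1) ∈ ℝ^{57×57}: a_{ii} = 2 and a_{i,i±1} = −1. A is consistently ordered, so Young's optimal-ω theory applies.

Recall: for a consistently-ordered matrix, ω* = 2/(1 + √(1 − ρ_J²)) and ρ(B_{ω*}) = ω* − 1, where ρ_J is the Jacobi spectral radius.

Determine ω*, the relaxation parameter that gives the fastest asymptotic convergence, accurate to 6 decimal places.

ω* = 1.897283

ρ_J = max_k |cos(kπ/58)| = cos(π/58) = 0.998533
√(1−ρ_J²) = |sin(π/58)| = 0.0541389
So ω* = 2/1.0541389 = 1.897283 (Young).
Hence ρ(B_{ω*}) = 1.897283 − 1 = 0.897283.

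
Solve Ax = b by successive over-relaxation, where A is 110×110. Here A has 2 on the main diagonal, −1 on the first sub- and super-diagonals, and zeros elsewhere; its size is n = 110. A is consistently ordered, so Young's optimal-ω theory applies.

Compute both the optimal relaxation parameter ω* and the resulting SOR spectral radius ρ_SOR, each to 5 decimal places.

ω* = 1.94496, ρ_SOR = 0.94496

With n=110, ρ(Jacobi) = cos(π/111) = 0.99960.
√(1 − cos²(π/111)) = sin(π/111) ≈ 0.028299.
Then 2/(1+√(1−ρ_J²)) = 2/(1+0.028299); ω* = 2/1.028299 = 1.94496.
ρ_SOR = ω* − 1 ≈ 0.94496.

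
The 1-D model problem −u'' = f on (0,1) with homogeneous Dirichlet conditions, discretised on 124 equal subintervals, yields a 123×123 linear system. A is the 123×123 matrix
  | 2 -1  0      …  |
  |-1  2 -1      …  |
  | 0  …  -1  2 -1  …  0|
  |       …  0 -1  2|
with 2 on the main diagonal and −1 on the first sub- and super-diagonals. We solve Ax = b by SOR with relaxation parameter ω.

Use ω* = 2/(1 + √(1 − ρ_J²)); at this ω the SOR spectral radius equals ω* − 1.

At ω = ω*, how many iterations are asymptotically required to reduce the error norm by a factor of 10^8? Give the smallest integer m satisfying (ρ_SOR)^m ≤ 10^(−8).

m = 364

With n=123, ρ(Jacobi) = cos(π/124) = 0.9996791.
√(1 − cos²(π/124)) = sin(π/124) ≈ 0.0253327.
Young: ω* = 2/(1+√(1−ρ_J²)) = 2/(1+0.0253327) = 2/1.0253327 = 1.9505864.
ρ_SOR = ω* − 1 ≈ 0.9505864.
ρ_SOR^m ≤ 10^(−8) ⇔ m ≥ 8·ln10/(−ln 0.9505864) = 18.4207/0.0506762 = 363.498; m = ⌈363.498⌉ = 364.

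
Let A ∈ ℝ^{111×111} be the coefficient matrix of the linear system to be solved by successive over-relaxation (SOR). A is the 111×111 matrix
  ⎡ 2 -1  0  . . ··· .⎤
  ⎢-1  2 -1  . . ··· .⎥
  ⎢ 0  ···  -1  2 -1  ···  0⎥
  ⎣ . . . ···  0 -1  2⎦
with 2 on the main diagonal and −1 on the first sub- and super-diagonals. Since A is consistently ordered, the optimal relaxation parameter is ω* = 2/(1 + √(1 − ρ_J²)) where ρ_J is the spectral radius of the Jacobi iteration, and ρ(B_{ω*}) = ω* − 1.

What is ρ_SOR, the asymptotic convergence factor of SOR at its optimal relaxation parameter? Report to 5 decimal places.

spectrum of D⁻¹(L+U) = {cos(kπ/112) : 1≤k≤111}; ρ_J = cos(π/112) = 0.99961.
√(1 − cos²(π/112)) = sin(π/112) ≈ 0.028046.
Then 2/(1+√(1−ρ_J²)) = 2/(1+0.028046); ω* = 2/1.028046 = 1.94544.
ρ(B_{ω*}) = ω*−1 = 0.94544

ρ_SOR = 0.94544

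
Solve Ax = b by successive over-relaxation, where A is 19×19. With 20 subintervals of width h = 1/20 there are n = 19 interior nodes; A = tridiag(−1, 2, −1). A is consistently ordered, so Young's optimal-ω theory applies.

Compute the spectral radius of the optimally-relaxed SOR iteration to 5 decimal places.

ρ_SOR = 0.72945

ρ_J = max_k |cos(kπ/20)| = cos(π/20) = 0.98769
1 − cos²(π/20) = sin²(π/20) ⇒ √(1−ρ_J²) = sin(π/20) = 0.156434.
Young: ω* = 2/(1+√(1−ρ_J²)) = 2/(1+0.156434) = 2/1.156434 = 1.72945.
ρ_SOR = ω* − 1 = 1.72945 − 1 = 0.72945.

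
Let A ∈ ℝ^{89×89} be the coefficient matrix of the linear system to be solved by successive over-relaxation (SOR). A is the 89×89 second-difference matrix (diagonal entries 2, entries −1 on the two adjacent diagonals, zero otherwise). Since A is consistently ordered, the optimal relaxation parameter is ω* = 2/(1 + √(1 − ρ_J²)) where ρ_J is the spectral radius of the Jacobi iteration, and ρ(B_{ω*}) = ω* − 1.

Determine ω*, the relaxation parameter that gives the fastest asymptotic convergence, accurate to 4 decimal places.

ω* = 1.9326

B_J for the 89×89 system has eigenvalues cos(kπ/90); ρ_J = cos(π/90) = 0.9994.
1 − cos²(π/90) = sin²(π/90) ⇒ √(1−ρ_J²) = sin(π/90) = 0.03490.
ω* = 2/(1+0.03490) = 1.9326
ρ(B_{ω*}) = ω*−1 = 0.9326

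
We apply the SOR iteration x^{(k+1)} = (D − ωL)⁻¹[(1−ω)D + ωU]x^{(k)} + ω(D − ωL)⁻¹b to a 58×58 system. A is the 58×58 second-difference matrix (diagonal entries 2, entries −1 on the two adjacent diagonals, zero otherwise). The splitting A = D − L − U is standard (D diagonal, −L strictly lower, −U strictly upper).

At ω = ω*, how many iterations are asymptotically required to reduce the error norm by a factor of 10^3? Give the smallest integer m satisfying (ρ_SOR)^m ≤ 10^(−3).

m = 65

[ρ_J] n=58: ρ(B_J) = cos(π/(n+1)) = cos(π/59) = 0.9985827.
√(1−ρ_J²) = |sin(π/59)| = 0.0532222
So ω* = 2/1.0532222 = 1.8989345 (Young).
ρ_SOR = ω* − 1 = 1.8989345 − 1 = 0.8989345.
m ≥ 3·ln10 / (−ln 0.8989345) = 64.834; smallest integer m = 65.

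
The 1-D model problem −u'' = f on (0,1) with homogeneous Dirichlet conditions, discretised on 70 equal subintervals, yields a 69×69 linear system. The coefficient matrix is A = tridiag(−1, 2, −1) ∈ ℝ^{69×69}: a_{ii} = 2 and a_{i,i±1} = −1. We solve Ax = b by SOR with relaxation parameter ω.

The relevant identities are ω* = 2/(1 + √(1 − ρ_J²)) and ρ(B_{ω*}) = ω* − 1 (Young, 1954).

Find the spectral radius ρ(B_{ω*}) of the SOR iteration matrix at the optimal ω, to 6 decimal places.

ρ_SOR = 0.914123

ρ_J = max_k |cos(kπ/70)| = cos(π/70) = 0.998993
√(1−ρ_J²) = |sin(π/70)| = 0.0448648
[ω*] 2 ÷ (1 + 0.0448648) = 2 ÷ 1.0448648 = 1.914123.
Hence ρ(B_{ω*}) = 1.914123 − 1 = 0.914123.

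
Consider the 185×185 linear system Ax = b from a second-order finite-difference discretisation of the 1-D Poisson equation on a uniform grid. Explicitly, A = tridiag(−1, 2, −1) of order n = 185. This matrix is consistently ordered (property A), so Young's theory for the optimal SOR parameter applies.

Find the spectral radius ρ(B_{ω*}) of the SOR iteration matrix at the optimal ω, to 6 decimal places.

ρ_SOR = 0.966782

B_J for the 185×185 system has eigenvalues cos(kπ/186); ρ_J = cos(π/186) = 0.999857.
√(1−ρ_J²) = |sin(π/186)| = 0.0168895
Young: ω* = 2/(1+√(1−ρ_J²)) = 2/(1+0.0168895) = 2/1.0168895 = 1.966782.
Hence ρ(B_{ω*}) = 1.966782 − 1 = 0.966782.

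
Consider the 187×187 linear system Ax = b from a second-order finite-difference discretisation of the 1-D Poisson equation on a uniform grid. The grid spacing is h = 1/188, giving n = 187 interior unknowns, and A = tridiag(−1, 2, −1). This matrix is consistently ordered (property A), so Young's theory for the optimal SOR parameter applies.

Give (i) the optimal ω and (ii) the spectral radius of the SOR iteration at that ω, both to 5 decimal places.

B_J for the 187×187 system has eigenvalues cos(kπ/188); ρ_J = cos(π/188) = 0.99986.
√(1 − cos²(π/188)) = sin(π/188) ≈ 0.016710.
ω* = 2/(1+0.016710) = 1.96713
ρ_SOR = ω* − 1 ≈ 0.96713.

ω* = 1.96713, ρ_SOR = 0.96713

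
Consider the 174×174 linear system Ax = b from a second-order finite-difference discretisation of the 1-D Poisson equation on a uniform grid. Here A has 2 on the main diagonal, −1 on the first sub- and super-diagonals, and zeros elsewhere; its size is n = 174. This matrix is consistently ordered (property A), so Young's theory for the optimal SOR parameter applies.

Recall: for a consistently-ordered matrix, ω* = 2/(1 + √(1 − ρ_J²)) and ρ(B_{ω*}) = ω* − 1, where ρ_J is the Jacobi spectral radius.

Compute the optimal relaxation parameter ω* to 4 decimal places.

ω* = 1.9647

With n=174, ρ(Jacobi) = cos(π/175) = 0.9998.
root = sin(π/175) = 0.01795  (since 1−cos² = sin²).
ω* = 2/(1 + 0.01795) = 2/1.01795 = 1.9647.
At ω = 1.9647 every |λ(B_ω)| = ω−1, so ρ_SOR = 0.9647.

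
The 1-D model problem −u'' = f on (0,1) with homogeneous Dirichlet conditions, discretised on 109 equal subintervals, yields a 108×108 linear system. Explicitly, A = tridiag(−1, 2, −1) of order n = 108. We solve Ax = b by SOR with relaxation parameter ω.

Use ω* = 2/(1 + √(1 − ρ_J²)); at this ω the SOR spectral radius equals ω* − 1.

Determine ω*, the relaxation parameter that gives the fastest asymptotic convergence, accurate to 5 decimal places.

With n=108, ρ(Jacobi) = cos(π/109) = 0.99958.
1 − cos²(π/109) = sin²(π/109) ⇒ √(1−ρ_J²) = sin(π/109) = 0.028818.
So ω* = 2/1.028818 = 1.94398 (Young).
and ρ(B_{ω*}) = 1.94398 − 1 = 0.94398.

ω* = 1.94398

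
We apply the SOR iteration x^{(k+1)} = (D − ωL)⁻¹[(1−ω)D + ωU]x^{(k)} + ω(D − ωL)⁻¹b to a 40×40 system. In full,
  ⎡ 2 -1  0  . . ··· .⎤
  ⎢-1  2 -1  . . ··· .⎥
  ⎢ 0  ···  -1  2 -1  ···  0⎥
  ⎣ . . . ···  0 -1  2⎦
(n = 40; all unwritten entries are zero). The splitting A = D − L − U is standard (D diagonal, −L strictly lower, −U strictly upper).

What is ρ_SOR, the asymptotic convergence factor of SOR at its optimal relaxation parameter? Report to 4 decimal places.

With n=40, ρ(Jacobi) = cos(π/41) = 0.9971.
√(1−ρ_J²) simplifies to sin(π/41) = 0.07655.
Young: ω* = 2/(1+√(1−ρ_J²)) = 2/(1+0.07655) = 2/1.07655 = 1.8578.
ρ(B_{ω*}) = ω*−1 = 0.8578

ρ_SOR = 0.8578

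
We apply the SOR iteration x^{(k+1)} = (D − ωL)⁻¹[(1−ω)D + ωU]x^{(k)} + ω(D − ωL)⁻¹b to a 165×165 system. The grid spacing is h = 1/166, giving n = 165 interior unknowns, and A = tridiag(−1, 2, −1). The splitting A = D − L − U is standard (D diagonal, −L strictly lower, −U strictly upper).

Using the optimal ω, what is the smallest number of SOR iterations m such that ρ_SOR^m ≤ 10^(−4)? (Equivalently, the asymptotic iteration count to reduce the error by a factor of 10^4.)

m = 244

spectrum of D⁻¹(L+U) = {cos(kπ/166) : 1≤k≤165}; ρ_J = cos(π/166) = 0.9998209.
√(1 − cos²(π/166)) = sin(π/166) ≈ 0.0189241.
Then 2/(1+√(1−ρ_J²)) = 2/(1+0.0189241); ω* = 2/1.0189241 = 1.9628547.
Hence ρ(B_{ω*}) = 1.9628547 − 1 = 0.9628547.
ρ_SOR^m ≤ 10^(−4) ⇔ m ≥ 4·ln10/(−ln 0.9628547) = 9.21034/0.0378528 = 243.320; m = ⌈243.320⌉ = 244.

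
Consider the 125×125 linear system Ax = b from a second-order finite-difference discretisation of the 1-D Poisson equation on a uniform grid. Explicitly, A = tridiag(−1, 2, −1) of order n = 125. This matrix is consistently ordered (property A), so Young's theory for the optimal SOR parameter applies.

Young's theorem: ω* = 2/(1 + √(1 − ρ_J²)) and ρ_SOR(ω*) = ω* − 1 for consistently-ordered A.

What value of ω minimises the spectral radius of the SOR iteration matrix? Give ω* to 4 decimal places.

ω* = 1.9514

n=125: λ(B_J) = 1 − λ(A)/2 = cos(kπ/126); k=1 gives ρ_J = 0.9997.
√(1−ρ_J²) = |sin(π/126)| = 0.02493
ω* = 2 / (1 + 0.02493) = 2 / 1.02493 ≈ 1.9514.
ρ_SOR = ω* − 1 ≈ 0.9514.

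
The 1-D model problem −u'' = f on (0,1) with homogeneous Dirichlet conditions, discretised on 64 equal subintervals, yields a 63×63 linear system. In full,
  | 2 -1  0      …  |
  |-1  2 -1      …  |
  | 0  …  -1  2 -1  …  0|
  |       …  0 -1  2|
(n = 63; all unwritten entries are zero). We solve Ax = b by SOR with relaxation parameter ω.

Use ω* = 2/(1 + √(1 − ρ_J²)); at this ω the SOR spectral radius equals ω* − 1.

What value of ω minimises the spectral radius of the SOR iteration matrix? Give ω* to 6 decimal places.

ρ_J = max_k |cos(kπ/64)| = cos(π/64) = 0.998795
√(1−ρ_J²) = |sin(π/64)| = 0.0490677
ω* = 2/(1+0.0490677) = 1.906455
ρ_SOR = ω* − 1 = 1.906455 − 1 = 0.906455.

ω* = 1.906455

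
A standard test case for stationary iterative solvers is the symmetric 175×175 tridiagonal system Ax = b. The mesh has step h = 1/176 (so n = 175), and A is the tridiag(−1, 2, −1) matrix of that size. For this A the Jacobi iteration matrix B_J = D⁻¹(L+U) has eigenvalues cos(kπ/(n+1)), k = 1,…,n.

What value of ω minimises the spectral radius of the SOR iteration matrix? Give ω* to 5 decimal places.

spectrum of D⁻¹(L+U) = {cos(kπ/176) : 1≤k≤175}; ρ_J = cos(π/176) = 0.99984.
root = sin(π/176) = 0.017849  (since 1−cos² = sin²).
Then 2/(1+√(1−ρ_J²)) = 2/(1+0.017849); ω* = 2/1.017849 = 1.96493.
ρ(B_{ω*}) = ω*−1 = 0.96493

ω* = 1.96493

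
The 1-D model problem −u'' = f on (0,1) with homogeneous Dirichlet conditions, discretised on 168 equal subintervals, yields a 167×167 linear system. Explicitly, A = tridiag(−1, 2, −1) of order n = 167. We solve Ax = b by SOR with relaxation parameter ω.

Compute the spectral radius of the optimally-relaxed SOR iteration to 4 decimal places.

ρ_SOR = 0.9633

[ρ_J] n=167: ρ(B_J) = cos(π/(n+1)) = cos(π/168) = 0.9998.
root = sin(π/168) = 0.01870  (since 1−cos² = sin²).
Young: ω* = 2/(1+√(1−ρ_J²)) = 2/(1+0.01870) = 2/1.01870 = 1.9633.
ρ(B_{ω*}) = ω*−1 = 0.9633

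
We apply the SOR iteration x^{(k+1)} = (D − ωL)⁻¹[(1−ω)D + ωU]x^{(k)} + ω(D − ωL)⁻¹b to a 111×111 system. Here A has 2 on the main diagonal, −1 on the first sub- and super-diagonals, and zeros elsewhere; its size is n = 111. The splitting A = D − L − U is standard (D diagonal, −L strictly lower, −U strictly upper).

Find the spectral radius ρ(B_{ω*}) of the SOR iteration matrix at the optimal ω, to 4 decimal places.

ρ_SOR = 0.9454

[ρ_J] n=111: ρ(B_J) = cos(π/(n+1)) = cos(π/112) = 0.9996.
√(1−ρ_J²) simplifies to sin(π/112) = 0.02805.
So ω* = 2/1.02805 = 1.9454 (Young).
ρ_SOR = ω* − 1 = 1.9454 − 1 = 0.9454.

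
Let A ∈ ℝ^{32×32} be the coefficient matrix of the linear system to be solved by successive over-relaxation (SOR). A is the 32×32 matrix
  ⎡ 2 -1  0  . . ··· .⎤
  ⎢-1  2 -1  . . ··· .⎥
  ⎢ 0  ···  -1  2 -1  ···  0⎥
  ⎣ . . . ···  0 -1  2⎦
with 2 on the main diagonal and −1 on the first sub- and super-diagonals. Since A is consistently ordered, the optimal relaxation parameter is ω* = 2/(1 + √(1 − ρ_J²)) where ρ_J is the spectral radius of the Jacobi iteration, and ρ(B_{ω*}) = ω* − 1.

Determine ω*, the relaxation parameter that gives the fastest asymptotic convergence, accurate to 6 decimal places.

ω* = 1.826391

spectrum of D⁻¹(L+U) = {cos(kπ/33) : 1≤k≤32}; ρ_J = cos(π/33) = 0.995472.
root = sin(π/33) = 0.0950560  (since 1−cos² = sin²).
So ω* = 2/1.0950560 = 1.826391 (Young).
[ρ_SOR] ω* − 1 = 0.826391.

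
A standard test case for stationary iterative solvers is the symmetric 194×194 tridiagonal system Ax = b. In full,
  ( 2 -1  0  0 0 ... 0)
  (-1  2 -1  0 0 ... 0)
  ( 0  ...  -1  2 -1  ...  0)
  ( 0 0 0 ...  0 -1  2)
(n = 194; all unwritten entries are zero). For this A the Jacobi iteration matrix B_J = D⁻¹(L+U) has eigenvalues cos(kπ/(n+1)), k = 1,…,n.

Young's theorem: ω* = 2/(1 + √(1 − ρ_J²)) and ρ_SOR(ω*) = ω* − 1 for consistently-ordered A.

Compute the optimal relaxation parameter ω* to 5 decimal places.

½·tridiag(1,0,1) at n=194: λ_k = cos(kπ/195); max |λ| at k=1 ⇒ ρ_J = cos(π/195) ≈ 0.99987.
1 − cos²(π/195) = sin²(π/195) ⇒ √(1−ρ_J²) = sin(π/195) = 0.016110.
Young: ω* = 2/(1+√(1−ρ_J²)) = 2/(1+0.016110) = 2/1.016110 = 1.96829.
ρ(B_{ω*}) = ω*−1 = 0.96829

ω* = 1.96829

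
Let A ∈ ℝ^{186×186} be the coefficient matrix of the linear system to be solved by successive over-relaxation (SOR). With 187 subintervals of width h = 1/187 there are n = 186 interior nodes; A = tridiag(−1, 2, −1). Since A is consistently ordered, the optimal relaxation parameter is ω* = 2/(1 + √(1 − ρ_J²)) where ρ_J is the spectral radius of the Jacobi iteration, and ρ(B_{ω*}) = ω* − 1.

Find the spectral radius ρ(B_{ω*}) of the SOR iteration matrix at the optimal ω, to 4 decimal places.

spectrum of D⁻¹(L+U) = {cos(kπ/187) : 1≤k≤186}; ρ_J = cos(π/187) = 0.9999.
√(1 − cos²(π/187)) = sin(π/187) ≈ 0.01680.
ω* = 2 / (1 + 0.01680) = 2 / 1.01680 ≈ 1.9670.
Hence ρ(B_{ω*}) = 1.9670 − 1 = 0.9670.

ρ_SOR = 0.9670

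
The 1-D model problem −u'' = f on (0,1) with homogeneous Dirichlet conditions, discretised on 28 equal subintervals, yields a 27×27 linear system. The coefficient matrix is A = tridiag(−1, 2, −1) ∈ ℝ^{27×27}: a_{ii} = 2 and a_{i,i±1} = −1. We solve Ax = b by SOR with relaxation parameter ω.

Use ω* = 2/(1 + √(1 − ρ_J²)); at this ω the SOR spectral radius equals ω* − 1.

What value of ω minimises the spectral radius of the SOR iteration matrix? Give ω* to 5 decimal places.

ω* = 1.79862

n=27: λ(B_J) = 1 − λ(A)/2 = cos(kπ/28); k=1 gives ρ_J = 0.99371.
1 − cos²(π/28) = sin²(π/28) ⇒ √(1−ρ_J²) = sin(π/28) = 0.111964.
Young: ω* = 2/(1+√(1−ρ_J²)) = 2/(1+0.111964) = 2/1.111964 = 1.79862.
At ω = 1.79862 every |λ(B_ω)| = ω−1, so ρ_SOR = 0.79862.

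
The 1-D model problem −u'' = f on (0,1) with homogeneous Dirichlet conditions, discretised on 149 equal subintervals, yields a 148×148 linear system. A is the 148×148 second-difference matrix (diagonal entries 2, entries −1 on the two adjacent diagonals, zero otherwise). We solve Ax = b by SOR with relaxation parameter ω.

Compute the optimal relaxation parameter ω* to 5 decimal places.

½·tridiag(1,0,1) at n=148: λ_k = cos(kπ/149); max |λ| at k=1 ⇒ ρ_J = cos(π/149) ≈ 0.99978.
√(1−ρ_J²) simplifies to sin(π/149) = 0.021083.
[ω*] 2 ÷ (1 + 0.021083) = 2 ÷ 1.021083 = 1.95870.
ρ_SOR = ω* − 1 = 1.95870 − 1 = 0.95870.

ω* = 1.95870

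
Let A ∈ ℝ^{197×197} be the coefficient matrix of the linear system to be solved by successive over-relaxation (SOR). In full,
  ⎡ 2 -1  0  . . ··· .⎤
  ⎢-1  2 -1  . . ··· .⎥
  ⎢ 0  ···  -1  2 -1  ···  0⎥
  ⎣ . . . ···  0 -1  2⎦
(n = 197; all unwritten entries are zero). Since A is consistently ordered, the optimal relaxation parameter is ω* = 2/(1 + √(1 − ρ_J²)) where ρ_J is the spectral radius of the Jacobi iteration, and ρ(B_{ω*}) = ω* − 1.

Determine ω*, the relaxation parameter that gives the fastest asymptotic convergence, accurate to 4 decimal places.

ω* = 1.9688

ρ_J = max_k |cos(kπ/198)| = cos(π/198) = 0.9999
√(1−ρ_J²) simplifies to sin(π/198) = 0.01587.
ω* = 2/(1 + 0.01587) = 2/1.01587 = 1.9688.
Hence ρ(B_{ω*}) = 1.9688 − 1 = 0.9688.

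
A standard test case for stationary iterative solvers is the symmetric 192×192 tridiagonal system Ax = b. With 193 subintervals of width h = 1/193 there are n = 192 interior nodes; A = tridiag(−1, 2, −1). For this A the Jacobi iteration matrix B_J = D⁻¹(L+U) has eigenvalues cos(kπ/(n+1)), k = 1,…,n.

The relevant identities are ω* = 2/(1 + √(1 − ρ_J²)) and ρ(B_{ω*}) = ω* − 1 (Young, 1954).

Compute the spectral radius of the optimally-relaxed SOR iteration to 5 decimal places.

ρ_SOR = 0.96797

ρ_J = max_k |cos(kπ/193)| = cos(π/193) = 0.99987
√(1−ρ_J²) = |sin(π/193)| = 0.016277
Young: ω* = 2/(1+√(1−ρ_J²)) = 2/(1+0.016277) = 2/1.016277 = 1.96797.
and ρ(B_{ω*}) = 1.96797 − 1 = 0.96797.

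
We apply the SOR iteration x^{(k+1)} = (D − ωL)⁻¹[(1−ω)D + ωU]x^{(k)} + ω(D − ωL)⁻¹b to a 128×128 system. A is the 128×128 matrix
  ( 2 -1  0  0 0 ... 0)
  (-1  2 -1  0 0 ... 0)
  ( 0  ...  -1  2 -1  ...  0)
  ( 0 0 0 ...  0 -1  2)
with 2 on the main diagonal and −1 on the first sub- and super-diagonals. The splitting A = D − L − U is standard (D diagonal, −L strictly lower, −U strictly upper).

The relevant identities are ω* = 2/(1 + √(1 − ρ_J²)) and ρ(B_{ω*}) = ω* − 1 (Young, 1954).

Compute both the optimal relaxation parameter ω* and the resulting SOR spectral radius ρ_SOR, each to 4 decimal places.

ω* = 1.9525, ρ_SOR = 0.9525

[ρ_J] n=128: ρ(B_J) = cos(π/(n+1)) = cos(π/129) = 0.9997.
√(1−ρ_J²) = |sin(π/129)| = 0.02435
ω* = 2/(1 + 0.02435) = 2/1.02435 = 1.9525.
Hence ρ(B_{ω*}) = 1.9525 − 1 = 0.9525.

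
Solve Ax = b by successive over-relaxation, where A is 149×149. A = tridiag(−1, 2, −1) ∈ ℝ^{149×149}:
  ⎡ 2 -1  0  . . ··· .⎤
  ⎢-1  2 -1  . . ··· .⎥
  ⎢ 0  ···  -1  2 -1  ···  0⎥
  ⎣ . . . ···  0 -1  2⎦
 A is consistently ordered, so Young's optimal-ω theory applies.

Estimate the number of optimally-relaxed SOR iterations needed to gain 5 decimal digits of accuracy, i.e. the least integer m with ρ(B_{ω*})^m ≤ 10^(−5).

m = 275

n=149: λ(B_J) = 1 − λ(A)/2 = cos(kπ/150); k=1 gives ρ_J = 0.9997807.
√(1 − cos²(π/150)) = sin(π/150) ≈ 0.0209424.
Young: ω* = 2/(1+√(1−ρ_J²)) = 2/(1+0.0209424) = 2/1.0209424 = 1.9589744.
ρ(B_{ω*}) = ω*−1 = 0.9589744
ρ_SOR^m ≤ 10^(−5) ⇔ m ≥ 5·ln10/(−ln 0.9589744) = 11.5129/0.0418909 = 274.831; m = ⌈274.831⌉ = 275.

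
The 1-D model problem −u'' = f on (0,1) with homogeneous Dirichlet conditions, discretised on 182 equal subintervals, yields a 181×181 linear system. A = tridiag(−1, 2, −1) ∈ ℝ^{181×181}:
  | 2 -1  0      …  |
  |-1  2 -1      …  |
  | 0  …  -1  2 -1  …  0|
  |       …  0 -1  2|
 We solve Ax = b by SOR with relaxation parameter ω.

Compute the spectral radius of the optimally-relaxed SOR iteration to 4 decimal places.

ρ_SOR = 0.9661

spectrum of D⁻¹(L+U) = {cos(kπ/182) : 1≤k≤181}; ρ_J = cos(π/182) = 0.9999.
√(1−ρ_J²) = |sin(π/182)| = 0.01726
Young: ω* = 2/(1+√(1−ρ_J²)) = 2/(1+0.01726) = 2/1.01726 = 1.9661.
Hence ρ(B_{ω*}) = 1.9661 − 1 = 0.9661.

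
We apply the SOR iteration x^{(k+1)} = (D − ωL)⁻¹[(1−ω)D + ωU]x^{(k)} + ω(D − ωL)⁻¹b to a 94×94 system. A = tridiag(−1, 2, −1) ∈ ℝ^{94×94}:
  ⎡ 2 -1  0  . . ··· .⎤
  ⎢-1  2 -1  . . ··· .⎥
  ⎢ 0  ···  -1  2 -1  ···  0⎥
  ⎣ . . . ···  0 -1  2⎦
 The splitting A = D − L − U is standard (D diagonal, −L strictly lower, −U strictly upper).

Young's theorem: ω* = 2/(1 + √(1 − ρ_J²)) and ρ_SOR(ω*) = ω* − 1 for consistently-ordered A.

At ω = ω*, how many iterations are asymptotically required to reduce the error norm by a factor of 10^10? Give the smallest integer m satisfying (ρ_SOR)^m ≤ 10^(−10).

½·tridiag(1,0,1) at n=94: λ_k = cos(kπ/95); max |λ| at k=1 ⇒ ρ_J = cos(π/95) ≈ 0.9994533.
root = sin(π/95) = 0.0330634  (since 1−cos² = sin²).
ω* = 2/(1 + 0.0330634) = 2/1.0330634 = 1.9359896.
Hence ρ(B_{ω*}) = 1.9359896 − 1 = 0.9359896.
Need (0.9359896)^m ≤ 10^(−10): m ≥ 10·ln10/|ln 0.9359896| = 23.0259/0.0661509 = 348.081 ⇒ m = 349.

m = 349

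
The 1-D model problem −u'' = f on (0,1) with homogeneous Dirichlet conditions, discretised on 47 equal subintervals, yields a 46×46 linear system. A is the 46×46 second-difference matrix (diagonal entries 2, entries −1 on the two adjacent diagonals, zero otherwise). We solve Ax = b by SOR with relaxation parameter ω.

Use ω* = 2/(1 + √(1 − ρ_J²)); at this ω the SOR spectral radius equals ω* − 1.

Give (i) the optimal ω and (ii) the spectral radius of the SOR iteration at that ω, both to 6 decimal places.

spectrum of D⁻¹(L+U) = {cos(kπ/47) : 1≤k≤46}; ρ_J = cos(π/47) = 0.997767.
√(1 − cos²(π/47)) = sin(π/47) ≈ 0.0667926.
[ω*] 2 ÷ (1 + 0.0667926) = 2 ÷ 1.0667926 = 1.874779.
ρ_SOR = ω* − 1 ≈ 0.874779.

ω* = 1.874779, ρ_SOR = 0.874779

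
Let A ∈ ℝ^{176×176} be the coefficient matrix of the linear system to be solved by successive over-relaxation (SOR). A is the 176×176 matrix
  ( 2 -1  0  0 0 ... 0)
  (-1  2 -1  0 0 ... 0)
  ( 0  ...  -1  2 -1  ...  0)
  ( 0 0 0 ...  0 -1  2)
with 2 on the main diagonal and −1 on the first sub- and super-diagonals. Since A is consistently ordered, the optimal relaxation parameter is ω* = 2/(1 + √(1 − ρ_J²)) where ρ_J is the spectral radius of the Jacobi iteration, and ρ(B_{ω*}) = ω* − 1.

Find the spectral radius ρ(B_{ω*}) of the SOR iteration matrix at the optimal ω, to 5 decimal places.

n=176: λ(B_J) = 1 − λ(A)/2 = cos(kπ/177); k=1 gives ρ_J = 0.99984.
root = sin(π/177) = 0.017748  (since 1−cos² = sin²).
ω* = 2/(1 + 0.017748) = 2/1.017748 = 1.96512.
[ρ_SOR] ω* − 1 = 0.96512.

ρ_SOR = 0.96512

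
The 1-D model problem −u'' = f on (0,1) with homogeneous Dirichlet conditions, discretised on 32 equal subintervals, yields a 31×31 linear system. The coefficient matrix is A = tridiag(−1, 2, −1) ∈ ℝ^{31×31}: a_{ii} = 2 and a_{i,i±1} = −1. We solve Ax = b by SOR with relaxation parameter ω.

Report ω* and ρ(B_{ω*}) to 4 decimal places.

ω* = 1.8215, ρ_SOR = 0.8215

spectrum of D⁻¹(L+U) = {cos(kπ/32) : 1≤k≤31}; ρ_J = cos(π/32) = 0.9952.
√(1−ρ_J²) = |sin(π/32)| = 0.09802
[ω*] 2 ÷ (1 + 0.09802) = 2 ÷ 1.09802 = 1.8215.
At ω = 1.8215 every |λ(B_ω)| = ω−1, so ρ_SOR = 0.8215.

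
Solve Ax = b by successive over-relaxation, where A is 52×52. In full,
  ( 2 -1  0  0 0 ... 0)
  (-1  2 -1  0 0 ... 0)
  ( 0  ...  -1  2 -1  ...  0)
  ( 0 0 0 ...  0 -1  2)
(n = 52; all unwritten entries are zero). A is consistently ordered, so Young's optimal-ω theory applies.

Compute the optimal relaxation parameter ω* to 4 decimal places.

ω* = 1.8881

n=52: λ(B_J) = 1 − λ(A)/2 = cos(kπ/53); k=1 gives ρ_J = 0.9982.
√(1 − cos²(π/53)) = sin(π/53) ≈ 0.05924.
ω* = 2/(1 + 0.05924) = 2/1.05924 = 1.8881.
ρ_SOR = ω* − 1 ≈ 0.8881.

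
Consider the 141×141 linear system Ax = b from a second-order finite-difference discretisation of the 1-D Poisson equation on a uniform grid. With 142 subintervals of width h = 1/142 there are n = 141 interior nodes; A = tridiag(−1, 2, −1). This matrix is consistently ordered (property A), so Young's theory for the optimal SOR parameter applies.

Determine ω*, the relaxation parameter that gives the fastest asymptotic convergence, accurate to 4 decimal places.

ρ_J = max_k |cos(kπ/142)| = cos(π/142) = 0.9998
1 − cos²(π/142) = sin²(π/142) ⇒ √(1−ρ_J²) = sin(π/142) = 0.02212.
Young: ω* = 2/(1+√(1−ρ_J²)) = 2/(1+0.02212) = 2/1.02212 = 1.9567.
ρ(B_{ω*}) = ω*−1 = 0.9567

ω* = 1.9567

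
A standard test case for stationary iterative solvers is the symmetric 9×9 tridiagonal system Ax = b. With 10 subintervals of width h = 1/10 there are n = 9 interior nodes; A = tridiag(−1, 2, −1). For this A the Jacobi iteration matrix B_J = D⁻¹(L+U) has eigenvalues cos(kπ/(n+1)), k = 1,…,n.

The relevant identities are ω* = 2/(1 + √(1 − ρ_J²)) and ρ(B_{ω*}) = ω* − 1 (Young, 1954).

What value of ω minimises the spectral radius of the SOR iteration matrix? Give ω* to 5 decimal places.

[ρ_J] n=9: ρ(B_J) = cos(π/(n+1)) = cos(π/10) = 0.95106.
1 − cos²(π/10) = sin²(π/10) ⇒ √(1−ρ_J²) = sin(π/10) = 0.309017.
[ω*] 2 ÷ (1 + 0.309017) = 2 ÷ 1.309017 = 1.52786.
[ρ_SOR] ω* − 1 = 0.52786.

ω* = 1.52786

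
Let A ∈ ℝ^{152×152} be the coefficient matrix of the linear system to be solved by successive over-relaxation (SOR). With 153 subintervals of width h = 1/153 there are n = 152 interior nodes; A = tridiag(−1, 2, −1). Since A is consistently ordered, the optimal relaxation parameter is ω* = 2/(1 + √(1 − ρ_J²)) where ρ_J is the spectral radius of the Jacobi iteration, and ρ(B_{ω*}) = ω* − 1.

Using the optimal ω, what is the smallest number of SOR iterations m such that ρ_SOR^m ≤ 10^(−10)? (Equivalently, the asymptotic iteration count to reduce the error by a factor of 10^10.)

[ρ_J] n=152: ρ(B_J) = cos(π/(n+1)) = cos(π/153) = 0.9997892.
√(1−ρ_J²) simplifies to sin(π/153) = 0.0205318.
ω* = 2 / (1 + 0.0205318) = 2 / 1.0205318 ≈ 1.9597625.
ρ(B_{ω*}) = ω*−1 = 0.9597625
Need (0.9597625)^m ≤ 10^(−10): m ≥ 10·ln10/|ln 0.9597625| = 23.0259/0.0410694 = 560.658 ⇒ m = 561.

m = 561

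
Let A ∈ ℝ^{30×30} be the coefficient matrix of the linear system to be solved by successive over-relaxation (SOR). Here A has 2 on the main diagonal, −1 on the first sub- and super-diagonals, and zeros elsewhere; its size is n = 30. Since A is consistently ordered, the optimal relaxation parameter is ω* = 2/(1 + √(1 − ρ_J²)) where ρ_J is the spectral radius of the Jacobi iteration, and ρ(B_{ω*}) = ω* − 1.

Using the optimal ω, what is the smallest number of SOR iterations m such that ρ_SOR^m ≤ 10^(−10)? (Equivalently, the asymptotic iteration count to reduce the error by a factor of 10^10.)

m = 114

ρ_J = max_k |cos(kπ/31)| = cos(π/31) = 0.9948693
√(1−ρ_J²) = |sin(π/31)| = 0.1011683
[ω*] 2 ÷ (1 + 0.1011683) = 2 ÷ 1.1011683 = 1.8162528.
ρ_SOR = ω* − 1 = 1.8162528 − 1 = 0.8162528.
m ≥ 10·ln10 / (−ln 0.8162528) = 113.411; smallest integer m = 114.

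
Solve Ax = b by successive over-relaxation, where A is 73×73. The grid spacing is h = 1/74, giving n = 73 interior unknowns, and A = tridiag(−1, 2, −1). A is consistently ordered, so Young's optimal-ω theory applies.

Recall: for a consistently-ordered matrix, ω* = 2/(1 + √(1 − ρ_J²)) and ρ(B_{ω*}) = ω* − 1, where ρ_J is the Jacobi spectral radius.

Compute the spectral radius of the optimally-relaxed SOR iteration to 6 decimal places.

B_J for the 73×73 system has eigenvalues cos(kπ/74); ρ_J = cos(π/74) = 0.999099.
root = sin(π/74) = 0.0424412  (since 1−cos² = sin²).
ω* = 2/(1 + 0.0424412) = 2/1.0424412 = 1.918573.
Hence ρ(B_{ω*}) = 1.918573 − 1 = 0.918573.

ρ_SOR = 0.918573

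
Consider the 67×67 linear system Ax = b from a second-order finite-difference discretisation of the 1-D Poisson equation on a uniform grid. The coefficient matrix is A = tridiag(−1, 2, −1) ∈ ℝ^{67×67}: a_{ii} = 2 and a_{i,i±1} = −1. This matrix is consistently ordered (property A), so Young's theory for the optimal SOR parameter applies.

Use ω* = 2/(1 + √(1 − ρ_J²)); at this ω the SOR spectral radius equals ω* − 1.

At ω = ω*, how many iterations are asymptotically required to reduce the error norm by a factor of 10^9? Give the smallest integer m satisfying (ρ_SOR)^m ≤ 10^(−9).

m = 225

n=67: λ(B_J) = 1 − λ(A)/2 = cos(kπ/68); k=1 gives ρ_J = 0.9989330.
√(1−ρ_J²) simplifies to sin(π/68) = 0.0461835.
Young: ω* = 2/(1+√(1−ρ_J²)) = 2/(1+0.0461835) = 2/1.0461835 = 1.9117105.
ρ_SOR = ω* − 1 = 1.9117105 − 1 = 0.9117105.
For 9 digits: m = 9·ln10 / (−ln 0.9117105) = 20.7233/0.0924328 = 224.199; round up → m = 225.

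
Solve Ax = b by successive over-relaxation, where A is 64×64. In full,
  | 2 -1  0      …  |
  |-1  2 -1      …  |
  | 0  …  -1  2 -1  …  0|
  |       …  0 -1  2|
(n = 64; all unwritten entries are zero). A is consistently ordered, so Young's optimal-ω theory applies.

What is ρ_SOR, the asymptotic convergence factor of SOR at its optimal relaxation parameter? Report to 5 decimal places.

spectrum of D⁻¹(L+U) = {cos(kπ/65) : 1≤k≤64}; ρ_J = cos(π/65) = 0.99883.
√(1−ρ_J²) simplifies to sin(π/65) = 0.048313.
Then 2/(1+√(1−ρ_J²)) = 2/(1+0.048313); ω* = 2/1.048313 = 1.90783.
ρ_SOR = ω* − 1 = 1.90783 − 1 = 0.90783.

ρ_SOR = 0.90783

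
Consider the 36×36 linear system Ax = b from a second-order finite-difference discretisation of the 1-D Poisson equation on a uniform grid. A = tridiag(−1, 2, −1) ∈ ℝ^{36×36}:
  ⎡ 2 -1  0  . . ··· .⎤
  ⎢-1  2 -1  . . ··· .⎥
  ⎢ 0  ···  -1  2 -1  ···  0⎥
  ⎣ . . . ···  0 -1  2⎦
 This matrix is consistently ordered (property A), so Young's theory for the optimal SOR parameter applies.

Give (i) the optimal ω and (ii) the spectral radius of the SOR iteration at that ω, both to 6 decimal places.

½·tridiag(1,0,1) at n=36: λ_k = cos(kπ/37); max |λ| at k=1 ⇒ ρ_J = cos(π/37) ≈ 0.996397.
√(1−ρ_J²) simplifies to sin(π/37) = 0.0848059.
[ω*] 2 ÷ (1 + 0.0848059) = 2 ÷ 1.0848059 = 1.843648.
ρ(B_{ω*}) = ω*−1 = 0.843648

ω* = 1.843648, ρ_SOR = 0.843648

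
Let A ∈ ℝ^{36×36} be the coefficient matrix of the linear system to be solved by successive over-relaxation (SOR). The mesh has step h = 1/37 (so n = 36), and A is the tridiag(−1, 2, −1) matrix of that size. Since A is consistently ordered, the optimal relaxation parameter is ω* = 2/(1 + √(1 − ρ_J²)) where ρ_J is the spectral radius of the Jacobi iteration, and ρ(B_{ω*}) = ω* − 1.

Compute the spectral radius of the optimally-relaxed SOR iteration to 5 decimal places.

spectrum of D⁻¹(L+U) = {cos(kπ/37) : 1≤k≤36}; ρ_J = cos(π/37) = 0.99640.
√(1−ρ_J²) simplifies to sin(π/37) = 0.084806.
Then 2/(1+√(1−ρ_J²)) = 2/(1+0.084806); ω* = 2/1.084806 = 1.84365.
[ρ_SOR] ω* − 1 = 0.84365.

ρ_SOR = 0.84365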